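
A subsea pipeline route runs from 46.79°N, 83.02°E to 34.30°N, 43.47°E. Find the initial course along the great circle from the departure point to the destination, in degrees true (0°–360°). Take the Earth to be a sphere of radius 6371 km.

θ = atan2( sin Δλ·cos φ₂ ,  cos φ₁ sin φ₂ − sin φ₁ cos φ₂ cos Δλ )
  = atan2(-0.5260, -0.0784) = 261.52°

261.5°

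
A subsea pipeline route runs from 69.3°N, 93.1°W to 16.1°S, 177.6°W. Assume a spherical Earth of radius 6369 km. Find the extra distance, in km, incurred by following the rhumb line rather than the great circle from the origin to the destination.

Great circle: cos σ = sin φ₁ sin φ₂ + cos φ₁ cos φ₂ cos Δλ,  σ = 1.7997 rad → d_gc = 11462.0 km
Rhumb line: Δψ = -1.9851, q = Δφ/Δψ = 0.7509, d_rh = R√(Δφ²+q²Δλ²) = 11826.3 km
Excess = 11826.3 − 11462.0 = 364.3 ≈ 364 km

364 km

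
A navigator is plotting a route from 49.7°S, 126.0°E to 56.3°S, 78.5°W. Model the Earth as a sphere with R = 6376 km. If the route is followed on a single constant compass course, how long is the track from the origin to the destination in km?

Δψ = ln[tan(π/4+φ₂/2)/tan(π/4+φ₁/2)] = -0.1919;  Δφ = -0.1152 rad,  Δλ = +2.7140 rad
q = Δφ/Δψ = 0.6003
d = R·√(Δφ² + q²Δλ²) = 6376·1.63329 = 10414 km

10414 km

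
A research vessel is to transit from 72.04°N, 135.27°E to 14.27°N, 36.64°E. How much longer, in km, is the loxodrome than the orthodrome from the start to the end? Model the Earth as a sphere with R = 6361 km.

664 km

Great circle: cos σ = sin φ₁ sin φ₂ + cos φ₁ cos φ₂ cos Δλ,  σ = 1.3800 rad → d_gc = 8778.2 km
Rhumb line: Δψ = -1.5933, q = Δφ/Δψ = 0.6328, d_rh = R√(Δφ²+q²Δλ²) = 9441.9 km
Excess = 9441.9 − 8778.2 = 663.7 ≈ 664 km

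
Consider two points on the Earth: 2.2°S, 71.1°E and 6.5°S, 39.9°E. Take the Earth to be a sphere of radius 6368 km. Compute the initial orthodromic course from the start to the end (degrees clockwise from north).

261.1°

θ = atan2( sin Δλ·cos φ₂ ,  cos φ₁ sin φ₂ − sin φ₁ cos φ₂ cos Δλ )
  = atan2(-0.5147, -0.0805) = 261.11°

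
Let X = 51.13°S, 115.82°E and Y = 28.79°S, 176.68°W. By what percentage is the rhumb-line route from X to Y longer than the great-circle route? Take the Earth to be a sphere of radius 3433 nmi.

Great circle: σ = 0.9454 rad → d_gc = Rσ = 3245.5 nmi
Rhumb: Δφ = +0.3899, Δλ = +1.1781, Δψ = +0.5167, q = Δφ/Δψ = 0.7547 → d_rh = R√(Δφ²+q²Δλ²) = 3332.8 nmi
Excess = (3332.8 − 3245.5) / 3245.5 = 87.3 / 3245.5 = 2.69% ≈ 2.7%

2.7%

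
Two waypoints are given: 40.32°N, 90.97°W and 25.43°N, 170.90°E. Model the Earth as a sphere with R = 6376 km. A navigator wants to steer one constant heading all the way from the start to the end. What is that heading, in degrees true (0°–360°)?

259.7°

Meridional parts: M(φ₁)=+0.7702, M(φ₂)=+0.4592 → ΔM = -0.3110;  Δλ = -1.7127 rad
tan C = Δλ / ΔM = +5.5062 → C = 259.71°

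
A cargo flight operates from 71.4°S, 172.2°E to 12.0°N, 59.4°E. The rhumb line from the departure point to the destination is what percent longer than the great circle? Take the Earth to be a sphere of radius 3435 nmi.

Great circle: σ = 1.8944 rad → d_gc = Rσ = 6507.1 nmi
Rhumb: Δφ = +1.4556, Δλ = -1.9687, Δψ = +2.0204, q = Δφ/Δψ = 0.7205 → d_rh = R√(Δφ²+q²Δλ²) = 6981.3 nmi
Excess = (6981.3 − 6507.1) / 6507.1 = 474.2 / 6507.1 = 7.29% ≈ 7.3%

7.3%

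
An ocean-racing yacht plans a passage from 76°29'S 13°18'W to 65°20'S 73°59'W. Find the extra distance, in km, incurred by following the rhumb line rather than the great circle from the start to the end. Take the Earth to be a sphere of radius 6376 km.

Great circle: cos σ = sin φ₁ sin φ₂ + cos φ₁ cos φ₂ cos Δλ,  σ = 0.3727 rad → d_gc = 2376.4 km
Rhumb line: Δψ = +0.6125, q = Δφ/Δψ = 0.3177, d_rh = R√(Δφ²+q²Δλ²) = 2478.5 km
Excess = 2478.5 − 2376.4 = 102.1 ≈ 102 km

102 km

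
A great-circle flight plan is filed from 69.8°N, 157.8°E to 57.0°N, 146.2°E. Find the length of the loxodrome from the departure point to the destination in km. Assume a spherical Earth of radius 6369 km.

Δψ = ln[tan(π/4+φ₂/2)/tan(π/4+φ₁/2)] = -0.5086;  Δφ = -0.2234 rad,  Δλ = -0.2025 rad
q = Δφ/Δψ = 0.4393
d = R·√(Δφ² + q²Δλ²) = 6369·0.24045 = 1531 km

1531 km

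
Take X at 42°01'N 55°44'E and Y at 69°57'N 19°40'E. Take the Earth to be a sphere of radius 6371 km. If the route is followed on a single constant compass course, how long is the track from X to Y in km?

Δψ = ln[tan(π/4+φ₂/2)/tan(π/4+φ₁/2)] = +0.9233;  Δφ = +0.4875 rad,  Δλ = -0.6295 rad
q = Δφ/Δψ = 0.5280
d = R·√(Δφ² + q²Δλ²) = 6371·0.59005 = 3759 km

3759 km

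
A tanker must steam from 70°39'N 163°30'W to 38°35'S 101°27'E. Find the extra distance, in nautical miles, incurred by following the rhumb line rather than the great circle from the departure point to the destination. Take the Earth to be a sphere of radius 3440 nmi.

205 nmi

Great circle: cos σ = sin φ₁ sin φ₂ + cos φ₁ cos φ₂ cos Δλ,  σ = 2.2284 rad → d_gc = 7665.7 nmi
Rhumb line: Δψ = -2.5001, q = Δφ/Δψ = 0.7626, d_rh = R√(Δφ²+q²Δλ²) = 7870.8 nmi
Excess = 7870.8 − 7665.7 = 205.1 ≈ 205 nmi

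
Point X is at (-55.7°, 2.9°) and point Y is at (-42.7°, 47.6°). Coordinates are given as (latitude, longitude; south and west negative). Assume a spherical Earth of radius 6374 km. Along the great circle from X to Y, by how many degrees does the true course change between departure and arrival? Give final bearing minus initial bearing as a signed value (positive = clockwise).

-34.8°

At departure: θ₁ = atan2(sin Δλ cos φ₂, cos φ₁ sin φ₂ − sin φ₁ cos φ₂ cos Δλ) = 84.54°
At arrival: θ₂ = atan2(sin Δλ cos φ₁, −cos φ₂ sin φ₁ + sin φ₂ cos φ₁ cos Δλ) = 49.76°
Δθ = θ₂ − θ₁ = -34.8°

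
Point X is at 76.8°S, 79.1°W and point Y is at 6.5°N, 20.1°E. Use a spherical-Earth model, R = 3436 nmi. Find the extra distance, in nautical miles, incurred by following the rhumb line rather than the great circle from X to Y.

380 nmi

Great circle: cos σ = sin φ₁ sin φ₂ + cos φ₁ cos φ₂ cos Δλ,  σ = 1.7178 rad → d_gc = 5902.4 nmi
Rhumb line: Δψ = +2.2704, q = Δφ/Δψ = 0.6404, d_rh = R√(Δφ²+q²Δλ²) = 6282.2 nmi
Excess = 6282.2 − 5902.4 = 379.8 ≈ 380 nmi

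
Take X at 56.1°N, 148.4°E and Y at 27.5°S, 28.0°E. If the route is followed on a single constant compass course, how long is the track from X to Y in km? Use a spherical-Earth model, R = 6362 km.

14824 km

Δψ = ln[tan(π/4+φ₂/2)/tan(π/4+φ₁/2)] = -1.6877;  Δφ = -1.4591 rad,  Δλ = -2.1014 rad
q = Δφ/Δψ = 0.8645
d = R·√(Δφ² + q²Δλ²) = 6362·2.33012 = 14824 km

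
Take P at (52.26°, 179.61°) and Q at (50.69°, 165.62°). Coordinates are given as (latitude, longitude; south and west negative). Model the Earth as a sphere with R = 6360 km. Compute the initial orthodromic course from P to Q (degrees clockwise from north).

265.3°

θ = atan2( sin Δλ·cos φ₂ ,  cos φ₁ sin φ₂ − sin φ₁ cos φ₂ cos Δλ )
  = atan2(-0.1532, -0.0125) = 265.32°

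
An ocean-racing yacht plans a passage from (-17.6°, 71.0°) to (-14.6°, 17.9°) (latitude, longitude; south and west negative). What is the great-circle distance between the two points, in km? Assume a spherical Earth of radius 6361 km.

5656 km

cos σ = sin φ₁ sin φ₂ + cos φ₁ cos φ₂ cos Δλ
      = sin(-17.60°)sin(-14.60°) + cos(-17.60°)cos(-14.60°)cos(-53.10°) = 0.6301
σ = 50.946° → d = Rσ = 6361·0.88918 = 5656 km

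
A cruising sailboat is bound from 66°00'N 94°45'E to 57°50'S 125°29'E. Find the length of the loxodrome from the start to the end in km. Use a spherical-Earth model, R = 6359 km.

Δψ = ln[tan(π/4+φ₂/2)/tan(π/4+φ₁/2)] = -2.7922;  Δφ = -2.1613 rad,  Δλ = +0.5364 rad
q = Δφ/Δψ = 0.7740
d = R·√(Δφ² + q²Δλ²) = 6359·2.20082 = 13995 km

13995 km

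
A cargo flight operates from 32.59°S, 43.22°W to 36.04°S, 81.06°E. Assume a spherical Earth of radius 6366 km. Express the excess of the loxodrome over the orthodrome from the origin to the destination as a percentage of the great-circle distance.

Great circle: σ = 1.6377 rad → d_gc = Rσ = 10425.4 km
Rhumb: Δφ = -0.0602, Δλ = +2.1691, Δψ = -0.0729, q = Δφ/Δψ = 0.8257 → d_rh = R√(Δφ²+q²Δλ²) = 11408.2 km
Excess = (11408.2 − 10425.4) / 10425.4 = 982.8 / 10425.4 = 9.43% ≈ 9.4%

9.4%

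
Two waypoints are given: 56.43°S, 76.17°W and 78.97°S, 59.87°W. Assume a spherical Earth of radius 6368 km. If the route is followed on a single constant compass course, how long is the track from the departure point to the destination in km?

Rhumb course C = atan2(Δλ, Δψ) with Δψ = ln[tan(π/4+φ₂/2)/tan(π/4+φ₁/2)] = -1.1391, Δλ = +0.2845 → C = 165.98°
d = R·|Δφ| / |cos C| = 6368·0.39340 / 0.97020 = 2582 km

2582 km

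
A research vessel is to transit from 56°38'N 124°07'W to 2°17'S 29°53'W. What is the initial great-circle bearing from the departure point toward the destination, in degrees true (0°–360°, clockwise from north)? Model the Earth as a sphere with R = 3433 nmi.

N = sin Δλ·cos φ₂ = +0.9965;  D = cos φ₁ sin φ₂ − sin φ₁ cos φ₂ cos Δλ = +0.0397
initial course = atan2(N, D) = 87.72°

87.7°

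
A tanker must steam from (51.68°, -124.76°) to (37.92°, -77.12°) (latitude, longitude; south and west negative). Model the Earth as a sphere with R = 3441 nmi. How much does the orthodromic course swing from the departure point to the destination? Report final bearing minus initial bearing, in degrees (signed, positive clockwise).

+34.8°

At departure: θ₁ = atan2(sin Δλ cos φ₂, cos φ₁ sin φ₂ − sin φ₁ cos φ₂ cos Δλ) = 93.53°
At arrival: θ₂ = atan2(sin Δλ cos φ₁, −cos φ₂ sin φ₁ + sin φ₂ cos φ₁ cos Δλ) = 128.32°
Δθ = θ₂ − θ₁ = +34.8°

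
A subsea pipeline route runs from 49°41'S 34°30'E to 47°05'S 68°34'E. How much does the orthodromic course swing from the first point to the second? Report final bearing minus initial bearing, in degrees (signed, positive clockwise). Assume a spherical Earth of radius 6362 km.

-25.8°

Initial bearing θ₁ = atan2(sin Δλ cos φ₂, cos φ₁ sin φ₂ − sin φ₁ cos φ₂ cos Δλ) = 96.54°
Final bearing θ₂ = (initial bearing from the destination back to the start) + 180° = 70.73°
Δθ = θ₂ − θ₁ = -25.8°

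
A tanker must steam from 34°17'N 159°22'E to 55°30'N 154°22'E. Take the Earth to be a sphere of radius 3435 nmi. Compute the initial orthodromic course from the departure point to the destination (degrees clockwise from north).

θ = atan2( sin Δλ·cos φ₂ ,  cos φ₁ sin φ₂ − sin φ₁ cos φ₂ cos Δλ )
  = atan2(-0.0494, +0.3631) = 352.26°

352.3°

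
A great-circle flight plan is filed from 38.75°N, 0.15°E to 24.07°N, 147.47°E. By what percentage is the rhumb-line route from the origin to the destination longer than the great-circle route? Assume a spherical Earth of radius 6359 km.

14.4%

Great circle: σ = 1.9220 rad → d_gc = Rσ = 12222.3 km
Rhumb: Δφ = -0.2562, Δλ = +2.5712, Δψ = -0.3017, q = Δφ/Δψ = 0.8494 → d_rh = R√(Δφ²+q²Δλ²) = 13982.7 km
Excess = (13982.7 − 12222.3) / 12222.3 = 1760.4 / 12222.3 = 14.40% ≈ 14.4%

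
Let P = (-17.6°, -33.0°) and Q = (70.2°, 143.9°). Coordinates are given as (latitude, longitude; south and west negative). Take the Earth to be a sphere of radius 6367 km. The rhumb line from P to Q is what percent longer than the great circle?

24.3%

Great circle: σ = 2.2230 rad → d_gc = Rσ = 14153.6 km
Rhumb: Δφ = +1.5324, Δλ = +3.0875, Δψ = +2.0578, q = Δφ/Δψ = 0.7447 → d_rh = R√(Δφ²+q²Δλ²) = 17592.4 km
Excess = (17592.4 − 14153.6) / 14153.6 = 3438.8 / 14153.6 = 24.30% ≈ 24.3%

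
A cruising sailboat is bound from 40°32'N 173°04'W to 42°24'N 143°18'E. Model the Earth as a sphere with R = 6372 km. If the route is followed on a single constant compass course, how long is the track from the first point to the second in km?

Δψ = ln[tan(π/4+φ₂/2)/tan(π/4+φ₁/2)] = +0.0435;  Δφ = +0.0326 rad,  Δλ = -0.7615 rad
q = Δφ/Δψ = 0.7493
d = R·√(Δφ² + q²Δλ²) = 6372·0.57152 = 3642 km

3642 km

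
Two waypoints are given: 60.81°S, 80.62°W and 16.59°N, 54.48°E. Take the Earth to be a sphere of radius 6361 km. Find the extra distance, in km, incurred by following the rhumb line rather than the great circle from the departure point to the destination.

Great circle: cos σ = sin φ₁ sin φ₂ + cos φ₁ cos φ₂ cos Δλ,  σ = 2.1899 rad → d_gc = 13930.3 km
Rhumb line: Δψ = +1.6393, q = Δφ/Δψ = 0.8241, d_rh = R√(Δφ²+q²Δλ²) = 15053.7 km
Excess = 15053.7 − 13930.3 = 1123.4 ≈ 1123 km

1123 km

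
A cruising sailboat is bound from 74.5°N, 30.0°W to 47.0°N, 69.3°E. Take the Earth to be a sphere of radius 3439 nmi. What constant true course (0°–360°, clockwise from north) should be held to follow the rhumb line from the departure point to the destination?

121.5°

Δψ = ln[tan(π/4+φ₂/2)/tan(π/4+φ₁/2)] = -1.0628
Δλ = +1.7331 rad (taken the short way round)
course = atan2(Δλ, Δψ) = 121.52°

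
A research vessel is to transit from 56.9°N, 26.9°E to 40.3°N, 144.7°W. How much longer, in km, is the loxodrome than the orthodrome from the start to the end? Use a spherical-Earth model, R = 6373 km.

3418 km

Great circle: cos σ = sin φ₁ sin φ₂ + cos φ₁ cos φ₂ cos Δλ,  σ = 1.4406 rad → d_gc = 9181.1 km
Rhumb line: Δψ = -0.4437, q = Δφ/Δψ = 0.6530, d_rh = R√(Δφ²+q²Δλ²) = 12599.0 km
Excess = 12599.0 − 9181.1 = 3417.9 ≈ 3418 km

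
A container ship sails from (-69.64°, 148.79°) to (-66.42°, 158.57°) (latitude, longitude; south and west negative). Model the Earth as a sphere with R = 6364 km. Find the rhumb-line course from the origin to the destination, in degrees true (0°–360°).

48.6°

Meridional parts: M(φ₁)=-1.7172, M(φ₂)=-1.5667 → ΔM = +0.1505;  Δλ = +0.1707 rad
tan C = Δλ / ΔM = +1.1343 → C = 48.60°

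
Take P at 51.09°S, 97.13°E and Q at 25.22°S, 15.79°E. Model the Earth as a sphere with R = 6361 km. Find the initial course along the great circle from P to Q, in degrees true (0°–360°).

259.8°

N = sin Δλ·cos φ₂ = -0.8944;  D = cos φ₁ sin φ₂ − sin φ₁ cos φ₂ cos Δλ = -0.1616
initial course = atan2(N, D) = 259.76°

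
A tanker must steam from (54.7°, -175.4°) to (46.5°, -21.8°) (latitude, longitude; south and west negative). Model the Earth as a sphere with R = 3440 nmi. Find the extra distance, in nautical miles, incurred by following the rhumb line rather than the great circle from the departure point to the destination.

Great circle: cos σ = sin φ₁ sin φ₂ + cos φ₁ cos φ₂ cos Δλ,  σ = 1.3328 rad → d_gc = 4585.0 nmi
Rhumb line: Δψ = -0.2262, q = Δφ/Δψ = 0.6326, d_rh = R√(Δφ²+q²Δλ²) = 5854.4 nmi
Excess = 5854.4 − 4585.0 = 1269.4 ≈ 1269 nmi

1269 nmi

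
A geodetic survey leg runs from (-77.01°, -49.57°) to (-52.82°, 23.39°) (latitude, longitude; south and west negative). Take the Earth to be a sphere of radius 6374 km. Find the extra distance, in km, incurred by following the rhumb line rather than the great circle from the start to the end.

226 km

Great circle: cos σ = sin φ₁ sin φ₂ + cos φ₁ cos φ₂ cos Δλ,  σ = 0.6161 rad → d_gc = 3926.8 km
Rhumb line: Δψ = +1.0833, q = Δφ/Δψ = 0.3897, d_rh = R√(Δφ²+q²Δλ²) = 4153.2 km
Excess = 4153.2 − 3926.8 = 226.4 ≈ 226 km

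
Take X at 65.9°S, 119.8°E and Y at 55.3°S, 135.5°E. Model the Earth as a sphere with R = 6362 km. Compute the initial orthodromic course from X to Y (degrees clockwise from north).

θ = atan2( sin Δλ·cos φ₂ ,  cos φ₁ sin φ₂ − sin φ₁ cos φ₂ cos Δλ )
  = atan2(+0.1540, +0.1646) = 43.11°

43.1°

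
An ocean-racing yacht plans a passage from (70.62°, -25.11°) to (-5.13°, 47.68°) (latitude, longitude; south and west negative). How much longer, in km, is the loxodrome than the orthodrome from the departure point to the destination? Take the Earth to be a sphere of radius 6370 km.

283 km

Great circle: cos σ = sin φ₁ sin φ₂ + cos φ₁ cos φ₂ cos Δλ,  σ = 1.5574 rad → d_gc = 9920.4 km
Rhumb line: Δψ = -1.8572, q = Δφ/Δψ = 0.7119, d_rh = R√(Δφ²+q²Δλ²) = 10203.6 km
Excess = 10203.6 − 9920.4 = 283.2 ≈ 283 km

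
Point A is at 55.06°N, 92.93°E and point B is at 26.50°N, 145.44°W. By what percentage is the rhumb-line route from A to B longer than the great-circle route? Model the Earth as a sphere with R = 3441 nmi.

11.5%

Great circle: σ = 1.4737 rad → d_gc = Rσ = 5070.9 nmi
Rhumb: Δφ = -0.4985, Δλ = +2.1228, Δψ = -0.6761, q = Δφ/Δψ = 0.7372 → d_rh = R√(Δφ²+q²Δλ²) = 5651.9 nmi
Excess = (5651.9 − 5070.9) / 5070.9 = 581.0 / 5070.9 = 11.46% ≈ 11.5%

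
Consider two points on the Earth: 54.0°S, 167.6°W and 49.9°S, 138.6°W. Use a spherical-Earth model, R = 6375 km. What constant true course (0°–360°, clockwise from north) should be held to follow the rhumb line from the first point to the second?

Meridional parts: M(φ₁)=-1.1242, M(φ₂)=-1.0080 → ΔM = +0.1162;  Δλ = +0.5061 rad
tan C = Δλ / ΔM = +4.3556 → C = 77.07°

77.1°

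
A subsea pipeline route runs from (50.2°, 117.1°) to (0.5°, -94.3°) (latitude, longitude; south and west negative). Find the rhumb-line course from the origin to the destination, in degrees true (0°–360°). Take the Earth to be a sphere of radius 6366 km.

Meridional parts: M(φ₁)=+1.0161, M(φ₂)=+0.0087 → ΔM = -1.0074;  Δλ = +2.5936 rad
tan C = Δλ / ΔM = -2.5745 → C = 111.23°

111.2°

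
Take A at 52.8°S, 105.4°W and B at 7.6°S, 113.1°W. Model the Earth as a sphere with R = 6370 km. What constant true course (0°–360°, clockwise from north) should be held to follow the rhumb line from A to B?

352.0°

Δψ = ln[tan(π/4+φ₂/2)/tan(π/4+φ₁/2)] = +0.9560
Δλ = -0.1344 rad (taken the short way round)
course = atan2(Δλ, Δψ) = 352.00°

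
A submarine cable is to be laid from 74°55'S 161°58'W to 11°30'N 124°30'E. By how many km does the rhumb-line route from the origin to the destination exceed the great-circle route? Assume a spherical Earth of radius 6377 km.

Great circle: cos σ = sin φ₁ sin φ₂ + cos φ₁ cos φ₂ cos Δλ,  σ = 1.6913 rad → d_gc = 10785.5 km
Rhumb line: Δψ = +2.2241, q = Δφ/Δψ = 0.6782, d_rh = R√(Δφ²+q²Δλ²) = 11104.6 km
Excess = 11104.6 − 10785.5 = 319.1 ≈ 319 km

319 km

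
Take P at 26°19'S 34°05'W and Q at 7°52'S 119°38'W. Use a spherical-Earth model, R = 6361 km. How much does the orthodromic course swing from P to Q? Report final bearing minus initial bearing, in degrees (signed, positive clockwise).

+30.8°

Initial bearing θ₁ = atan2(sin Δλ cos φ₂, cos φ₁ sin φ₂ − sin φ₁ cos φ₂ cos Δλ) = 264.87°
Final bearing θ₂ = (initial bearing from the destination back to the start) + 180° = 295.68°
Δθ = θ₂ − θ₁ = +30.8°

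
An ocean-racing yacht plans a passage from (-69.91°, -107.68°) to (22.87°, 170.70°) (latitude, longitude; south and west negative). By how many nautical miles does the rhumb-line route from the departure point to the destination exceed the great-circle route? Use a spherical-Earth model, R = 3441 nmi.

171 nmi

Great circle: cos σ = sin φ₁ sin φ₂ + cos φ₁ cos φ₂ cos Δλ,  σ = 1.8953 rad → d_gc = 6521.8 nmi
Rhumb line: Δψ = +2.1410, q = Δφ/Δψ = 0.7563, d_rh = R√(Δφ²+q²Δλ²) = 6692.7 nmi
Excess = 6692.7 − 6521.8 = 170.9 ≈ 171 nmi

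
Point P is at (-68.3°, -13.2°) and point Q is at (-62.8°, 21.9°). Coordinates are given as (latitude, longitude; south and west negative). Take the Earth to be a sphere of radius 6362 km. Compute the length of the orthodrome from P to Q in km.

1696 km

Haversine: a = sin²(Δφ/2)+cos φ₁ cos φ₂ sin²(Δλ/2) = 0.01767;  σ = 2·atan2(√a,√(1−a))
σ = 15.277° → d = Rσ = 6362·0.26664 = 1696 km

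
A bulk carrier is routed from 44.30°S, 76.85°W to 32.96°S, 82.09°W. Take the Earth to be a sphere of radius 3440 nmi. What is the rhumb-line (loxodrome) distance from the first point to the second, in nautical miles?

Δψ = ln[tan(π/4+φ₂/2)/tan(π/4+φ₁/2)] = +0.2543;  Δφ = +0.1979 rad,  Δλ = -0.0915 rad
q = Δφ/Δψ = 0.7783
d = R·√(Δφ² + q²Δλ²) = 3440·0.21033 = 724 nmi

724 nmi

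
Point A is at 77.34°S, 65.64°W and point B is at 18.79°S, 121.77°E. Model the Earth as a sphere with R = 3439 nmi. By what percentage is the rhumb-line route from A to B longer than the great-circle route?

Great circle: σ = 1.4621 rad → d_gc = Rσ = 5028.0 nmi
Rhumb: Δφ = +1.0219, Δλ = -3.0123, Δψ = +1.8649, q = Δφ/Δψ = 0.5480 → d_rh = R√(Δφ²+q²Δλ²) = 6676.3 nmi
Excess = (6676.3 − 5028.0) / 5028.0 = 1648.3 / 5028.0 = 32.78% ≈ 32.8%

32.8%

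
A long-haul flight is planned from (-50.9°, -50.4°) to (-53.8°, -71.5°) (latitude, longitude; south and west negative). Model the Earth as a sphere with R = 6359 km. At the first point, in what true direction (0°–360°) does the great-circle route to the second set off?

θ = atan2( sin Δλ·cos φ₂ ,  cos φ₁ sin φ₂ − sin φ₁ cos φ₂ cos Δλ )
  = atan2(-0.2126, -0.0813) = 249.07°

249.1°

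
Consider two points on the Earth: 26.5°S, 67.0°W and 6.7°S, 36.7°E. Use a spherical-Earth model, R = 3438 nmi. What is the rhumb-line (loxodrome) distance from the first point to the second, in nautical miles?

6046 nmi

Rhumb course C = atan2(Δλ, Δψ) with Δψ = ln[tan(π/4+φ₂/2)/tan(π/4+φ₁/2)] = +0.3627, Δλ = +1.8099 → C = 78.67°
d = R·|Δφ| / |cos C| = 3438·0.34558 / 0.19651 = 6046 nmi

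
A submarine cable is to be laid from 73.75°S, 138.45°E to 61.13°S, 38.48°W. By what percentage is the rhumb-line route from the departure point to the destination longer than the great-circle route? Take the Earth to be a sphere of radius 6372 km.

Great circle: σ = 0.7872 rad → d_gc = Rσ = 5016.2 km
Rhumb: Δφ = +0.2203, Δλ = -3.0880, Δψ = +0.5895, q = Δφ/Δψ = 0.3737 → d_rh = R√(Δφ²+q²Δλ²) = 7485.4 km
Excess = (7485.4 − 5016.2) / 5016.2 = 2469.2 / 5016.2 = 49.22% ≈ 49.2%

49.2%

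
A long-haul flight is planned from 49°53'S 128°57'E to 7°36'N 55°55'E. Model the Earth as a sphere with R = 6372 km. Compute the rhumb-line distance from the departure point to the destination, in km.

Rhumb course C = atan2(Δλ, Δψ) with Δψ = ln[tan(π/4+φ₂/2)/tan(π/4+φ₁/2)] = +1.1406, Δλ = -1.2747 → C = 311.82°
d = R·|Δφ| / |cos C| = 6372·1.00327 / 0.66681 = 9587 km

9587 km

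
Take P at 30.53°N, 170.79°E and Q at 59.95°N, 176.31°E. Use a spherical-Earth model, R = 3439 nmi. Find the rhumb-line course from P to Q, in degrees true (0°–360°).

7.3°

Δψ = ln[tan(π/4+φ₂/2)/tan(π/4+φ₁/2)] = +0.7552
Δλ = +0.0963 rad (taken the short way round)
course = atan2(Δλ, Δψ) = 7.27°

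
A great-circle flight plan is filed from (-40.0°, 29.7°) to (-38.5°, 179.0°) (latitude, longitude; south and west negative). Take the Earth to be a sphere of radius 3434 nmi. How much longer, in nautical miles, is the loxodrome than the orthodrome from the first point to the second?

1138 nmi

Great circle: cos σ = sin φ₁ sin φ₂ + cos φ₁ cos φ₂ cos Δλ,  σ = 1.6864 rad → d_gc = 5791.10 nmi
Rhumb line: Δψ = +0.0338, q = Δφ/Δψ = 0.7743, d_rh = R√(Δφ²+q²Δλ²) = 6929.57 nmi
Excess = 6929.57 − 5791.10 = 1138.47 ≈ 1138 nmi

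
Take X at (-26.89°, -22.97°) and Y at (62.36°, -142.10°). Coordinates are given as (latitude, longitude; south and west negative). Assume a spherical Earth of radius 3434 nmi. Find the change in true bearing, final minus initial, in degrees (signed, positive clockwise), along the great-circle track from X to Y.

At departure: θ₁ = atan2(sin Δλ cos φ₂, cos φ₁ sin φ₂ − sin φ₁ cos φ₂ cos Δλ) = 329.50°
At arrival: θ₂ = atan2(sin Δλ cos φ₁, −cos φ₂ sin φ₁ + sin φ₂ cos φ₁ cos Δλ) = 257.35°
Δθ = θ₂ − θ₁ = -72.1°

-72.1°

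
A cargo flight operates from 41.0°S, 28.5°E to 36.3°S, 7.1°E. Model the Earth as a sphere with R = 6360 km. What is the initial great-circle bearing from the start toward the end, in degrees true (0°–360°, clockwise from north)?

θ = atan2( sin Δλ·cos φ₂ ,  cos φ₁ sin φ₂ − sin φ₁ cos φ₂ cos Δλ )
  = atan2(-0.2941, +0.0455) = 278.79°

278.8°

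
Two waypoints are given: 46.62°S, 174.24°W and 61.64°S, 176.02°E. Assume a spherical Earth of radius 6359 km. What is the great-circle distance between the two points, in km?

1779 km

Haversine: a = sin²(Δφ/2)+cos φ₁ cos φ₂ sin²(Δλ/2) = 0.01943;  σ = 2·atan2(√a,√(1−a))
σ = 16.027° → d = Rσ = 6359·0.27972 = 1779 km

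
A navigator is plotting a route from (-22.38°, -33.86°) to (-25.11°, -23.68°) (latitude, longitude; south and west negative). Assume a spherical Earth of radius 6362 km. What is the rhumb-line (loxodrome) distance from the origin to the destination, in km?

Rhumb course C = atan2(Δλ, Δψ) with Δψ = ln[tan(π/4+φ₂/2)/tan(π/4+φ₁/2)] = -0.0521, Δλ = +0.1777 → C = 106.33°
d = R·|Δφ| / |cos C| = 6362·0.04765 / 0.28119 = 1078 km

1078 km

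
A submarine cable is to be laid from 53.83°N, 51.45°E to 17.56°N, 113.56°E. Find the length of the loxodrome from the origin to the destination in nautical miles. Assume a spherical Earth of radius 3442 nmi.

Δψ = ln[tan(π/4+φ₂/2)/tan(π/4+φ₁/2)] = -0.8077;  Δφ = -0.6330 rad,  Δλ = +1.0840 rad
q = Δφ/Δψ = 0.7837
d = R·√(Δφ² + q²Δλ²) = 3442·1.05946 = 3647 nmi

3647 nmi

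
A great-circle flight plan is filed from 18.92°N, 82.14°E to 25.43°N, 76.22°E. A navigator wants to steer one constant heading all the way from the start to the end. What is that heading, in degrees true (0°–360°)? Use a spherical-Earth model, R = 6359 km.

319.9°

Meridional parts: M(φ₁)=+0.3364, M(φ₂)=+0.4592 → ΔM = +0.1228;  Δλ = -0.1033 rad
tan C = Δλ / ΔM = -0.8415 → C = 319.92°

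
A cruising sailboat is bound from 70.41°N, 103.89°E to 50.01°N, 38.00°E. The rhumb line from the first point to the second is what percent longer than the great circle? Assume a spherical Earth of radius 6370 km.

Great circle: σ = 0.6269 rad → d_gc = Rσ = 3993.6 km
Rhumb: Δφ = -0.3560, Δλ = -1.1500, Δψ = -0.7456, q = Δφ/Δψ = 0.4775 → d_rh = R√(Δφ²+q²Δλ²) = 4169.1 km
Excess = (4169.1 − 3993.6) / 3993.6 = 175.5 / 3993.6 = 4.39% ≈ 4.4%

4.4%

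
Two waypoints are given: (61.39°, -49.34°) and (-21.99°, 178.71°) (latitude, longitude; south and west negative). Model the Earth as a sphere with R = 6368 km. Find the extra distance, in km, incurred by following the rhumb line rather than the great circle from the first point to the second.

955 km

Great circle: cos σ = sin φ₁ sin φ₂ + cos φ₁ cos φ₂ cos Δλ,  σ = 2.2466 rad → d_gc = 14306.4 km
Rhumb line: Δψ = -1.7601, q = Δφ/Δψ = 0.8268, d_rh = R√(Δφ²+q²Δλ²) = 15261.0 km
Excess = 15261.0 − 14306.4 = 954.6 ≈ 955 km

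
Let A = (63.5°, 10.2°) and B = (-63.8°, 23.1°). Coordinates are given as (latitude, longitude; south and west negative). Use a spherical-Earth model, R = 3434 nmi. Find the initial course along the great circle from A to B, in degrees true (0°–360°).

172.8°

N = sin Δλ·cos φ₂ = +0.0986;  D = cos φ₁ sin φ₂ − sin φ₁ cos φ₂ cos Δλ = -0.7855
initial course = atan2(N, D) = 172.85°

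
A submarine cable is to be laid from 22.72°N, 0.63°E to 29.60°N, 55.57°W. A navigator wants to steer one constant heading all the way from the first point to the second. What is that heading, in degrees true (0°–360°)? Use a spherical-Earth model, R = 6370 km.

277.8°

Δψ = ln[tan(π/4+φ₂/2)/tan(π/4+φ₁/2)] = +0.1339
Δλ = -0.9809 rad (taken the short way round)
course = atan2(Δλ, Δψ) = 277.77°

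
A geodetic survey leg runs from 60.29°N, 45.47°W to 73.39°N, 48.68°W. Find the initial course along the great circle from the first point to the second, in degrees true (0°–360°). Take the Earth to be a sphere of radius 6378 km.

θ = atan2( sin Δλ·cos φ₂ ,  cos φ₁ sin φ₂ − sin φ₁ cos φ₂ cos Δλ )
  = atan2(-0.0160, +0.2270) = 355.97°

356.0°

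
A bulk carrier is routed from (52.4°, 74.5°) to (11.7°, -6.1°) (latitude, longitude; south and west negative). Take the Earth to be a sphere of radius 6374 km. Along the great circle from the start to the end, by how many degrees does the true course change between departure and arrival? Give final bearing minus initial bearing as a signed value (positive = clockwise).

At departure: θ₁ = atan2(sin Δλ cos φ₂, cos φ₁ sin φ₂ − sin φ₁ cos φ₂ cos Δλ) = 269.82°
At arrival: θ₂ = atan2(sin Δλ cos φ₁, −cos φ₂ sin φ₁ + sin φ₂ cos φ₁ cos Δλ) = 218.54°
Δθ = θ₂ − θ₁ = -51.3°

-51.3°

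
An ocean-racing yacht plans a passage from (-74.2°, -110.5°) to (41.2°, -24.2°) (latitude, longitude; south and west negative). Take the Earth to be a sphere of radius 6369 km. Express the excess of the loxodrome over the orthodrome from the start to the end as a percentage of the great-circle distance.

2.4%

Great circle: σ = 2.2403 rad → d_gc = Rσ = 14268.4 km
Rhumb: Δφ = +2.0141, Δλ = +1.5062, Δψ = +2.7655, q = Δφ/Δψ = 0.7283 → d_rh = R√(Δφ²+q²Δλ²) = 14607.1 km
Excess = (14607.1 − 14268.4) / 14268.4 = 338.7 / 14268.4 = 2.37% ≈ 2.4%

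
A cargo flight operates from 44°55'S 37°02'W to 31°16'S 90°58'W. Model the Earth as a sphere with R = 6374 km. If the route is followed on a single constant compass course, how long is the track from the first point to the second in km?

4936 km

Rhumb course C = atan2(Δλ, Δψ) with Δψ = ln[tan(π/4+φ₂/2)/tan(π/4+φ₁/2)] = +0.3043, Δλ = -0.9413 → C = 287.92°
d = R·|Δφ| / |cos C| = 6374·0.23824 / 0.30761 = 4936 km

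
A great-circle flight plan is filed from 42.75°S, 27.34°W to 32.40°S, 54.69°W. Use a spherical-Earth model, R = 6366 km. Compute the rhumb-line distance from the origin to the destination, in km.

Δψ = ln[tan(π/4+φ₂/2)/tan(π/4+φ₁/2)] = +0.2286;  Δφ = +0.1806 rad,  Δλ = -0.4773 rad
q = Δφ/Δψ = 0.7902
d = R·√(Δφ² + q²Δλ²) = 6366·0.41822 = 2662 km

2662 km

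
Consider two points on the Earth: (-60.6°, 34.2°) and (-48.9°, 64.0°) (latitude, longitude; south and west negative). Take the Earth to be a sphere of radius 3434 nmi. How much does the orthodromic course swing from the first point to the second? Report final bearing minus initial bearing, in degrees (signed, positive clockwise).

-24.6°

At departure: θ₁ = atan2(sin Δλ cos φ₂, cos φ₁ sin φ₂ − sin φ₁ cos φ₂ cos Δλ) = 68.75°
At arrival: θ₂ = atan2(sin Δλ cos φ₁, −cos φ₂ sin φ₁ + sin φ₂ cos φ₁ cos Δλ) = 44.11°
Δθ = θ₂ − θ₁ = -24.6°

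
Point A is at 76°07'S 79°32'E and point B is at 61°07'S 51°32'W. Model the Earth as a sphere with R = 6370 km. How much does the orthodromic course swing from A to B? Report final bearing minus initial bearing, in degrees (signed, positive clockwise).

Initial bearing θ₁ = atan2(sin Δλ cos φ₂, cos φ₁ sin φ₂ − sin φ₁ cos φ₂ cos Δλ) = 215.10°
Final bearing θ₂ = (initial bearing from the destination back to the start) + 180° = 343.40°
Δθ = θ₂ − θ₁ = +128.3°

+128.3°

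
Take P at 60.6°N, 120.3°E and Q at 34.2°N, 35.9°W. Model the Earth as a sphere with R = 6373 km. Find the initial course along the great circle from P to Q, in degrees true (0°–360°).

θ = atan2( sin Δλ·cos φ₂ ,  cos φ₁ sin φ₂ − sin φ₁ cos φ₂ cos Δλ )
  = atan2(-0.3338, +0.9352) = 340.36°

340.4°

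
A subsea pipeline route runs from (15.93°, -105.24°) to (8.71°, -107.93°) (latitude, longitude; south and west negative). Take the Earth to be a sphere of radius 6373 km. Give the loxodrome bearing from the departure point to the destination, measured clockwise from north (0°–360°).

Meridional parts: M(φ₁)=+0.2817, M(φ₂)=+0.1526 → ΔM = -0.1291;  Δλ = -0.0469 rad
tan C = Δλ / ΔM = +0.3637 → C = 199.99°

200.0°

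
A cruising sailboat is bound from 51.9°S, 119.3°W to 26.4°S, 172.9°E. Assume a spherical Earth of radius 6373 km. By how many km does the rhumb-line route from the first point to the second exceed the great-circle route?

Great circle: cos σ = sin φ₁ sin φ₂ + cos φ₁ cos φ₂ cos Δλ,  σ = 0.9779 rad → d_gc = 6232.5 km
Rhumb line: Δψ = +0.5853, q = Δφ/Δψ = 0.7603, d_rh = R√(Δφ²+q²Δλ²) = 6397.2 km
Excess = 6397.2 − 6232.5 = 164.7 ≈ 165 km

165 km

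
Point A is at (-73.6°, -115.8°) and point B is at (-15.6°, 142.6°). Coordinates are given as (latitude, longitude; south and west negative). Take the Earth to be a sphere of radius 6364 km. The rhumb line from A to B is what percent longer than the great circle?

8.4%

Great circle: σ = 1.3661 rad → d_gc = Rσ = 8693.7 km
Rhumb: Δφ = +1.0123, Δλ = -1.7733, Δψ = +1.6615, q = Δφ/Δψ = 0.6093 → d_rh = R√(Δφ²+q²Δλ²) = 9422.0 km
Excess = (9422.0 − 8693.7) / 8693.7 = 728.3 / 8693.7 = 8.38% ≈ 8.4%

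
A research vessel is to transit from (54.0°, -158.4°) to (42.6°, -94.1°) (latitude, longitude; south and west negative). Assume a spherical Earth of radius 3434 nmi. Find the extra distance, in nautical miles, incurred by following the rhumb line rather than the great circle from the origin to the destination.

81 nmi

Great circle: cos σ = sin φ₁ sin φ₂ + cos φ₁ cos φ₂ cos Δλ,  σ = 0.7448 rad → d_gc = 2557.6 nmi
Rhumb line: Δψ = -0.3009, q = Δφ/Δψ = 0.6613, d_rh = R√(Δφ²+q²Δλ²) = 2638.7 nmi
Excess = 2638.7 − 2557.6 = 81.1 ≈ 81 nmi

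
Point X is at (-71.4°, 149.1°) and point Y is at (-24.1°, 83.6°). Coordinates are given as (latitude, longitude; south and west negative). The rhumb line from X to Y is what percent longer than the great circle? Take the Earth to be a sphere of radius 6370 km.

Great circle: σ = 1.0382 rad → d_gc = Rσ = 6613.5 km
Rhumb: Δφ = +0.8255, Δλ = -1.1432, Δψ = +1.3758, q = Δφ/Δψ = 0.6001 → d_rh = R√(Δφ²+q²Δλ²) = 6837.3 km
Excess = (6837.3 − 6613.5) / 6613.5 = 223.8 / 6613.5 = 3.38% ≈ 3.4%

3.4%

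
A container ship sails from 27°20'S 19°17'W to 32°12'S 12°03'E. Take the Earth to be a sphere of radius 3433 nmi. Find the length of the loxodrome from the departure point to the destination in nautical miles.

Δψ = ln[tan(π/4+φ₂/2)/tan(π/4+φ₁/2)] = -0.0979;  Δφ = -0.0849 rad,  Δλ = +0.5469 rad
q = Δφ/Δψ = 0.8676
d = R·√(Δφ² + q²Δλ²) = 3433·0.48202 = 1655 nmi

1655 nmi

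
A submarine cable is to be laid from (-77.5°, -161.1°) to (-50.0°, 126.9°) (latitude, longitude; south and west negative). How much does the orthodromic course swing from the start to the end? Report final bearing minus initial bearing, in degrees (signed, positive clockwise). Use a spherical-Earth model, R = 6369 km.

At departure: θ₁ = atan2(sin Δλ cos φ₂, cos φ₁ sin φ₂ − sin φ₁ cos φ₂ cos Δλ) = 272.63°
At arrival: θ₂ = atan2(sin Δλ cos φ₁, −cos φ₂ sin φ₁ + sin φ₂ cos φ₁ cos Δλ) = 340.34°
Δθ = θ₂ − θ₁ = +67.7°

+67.7°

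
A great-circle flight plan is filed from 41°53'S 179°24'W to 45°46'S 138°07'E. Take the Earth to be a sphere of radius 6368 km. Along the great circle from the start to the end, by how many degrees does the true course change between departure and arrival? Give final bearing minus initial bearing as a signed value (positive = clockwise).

At departure: θ₁ = atan2(sin Δλ cos φ₂, cos φ₁ sin φ₂ − sin φ₁ cos φ₂ cos Δλ) = 248.04°
At arrival: θ₂ = atan2(sin Δλ cos φ₁, −cos φ₂ sin φ₁ + sin φ₂ cos φ₁ cos Δλ) = 278.18°
Δθ = θ₂ − θ₁ = +30.1°

+30.1°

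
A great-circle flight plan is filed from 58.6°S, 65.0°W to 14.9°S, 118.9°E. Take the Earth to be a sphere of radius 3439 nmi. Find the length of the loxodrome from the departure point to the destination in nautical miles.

Δψ = ln[tan(π/4+φ₂/2)/tan(π/4+φ₁/2)] = +1.0061;  Δφ = +0.7627 rad,  Δλ = -3.0735 rad
q = Δφ/Δψ = 0.7581
d = R·√(Δφ² + q²Δλ²) = 3439·2.45175 = 8432 nmi

8432 nmi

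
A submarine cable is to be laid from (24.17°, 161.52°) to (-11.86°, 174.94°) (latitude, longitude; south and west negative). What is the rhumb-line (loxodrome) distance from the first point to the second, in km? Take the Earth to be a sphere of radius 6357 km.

Rhumb course C = atan2(Δλ, Δψ) with Δψ = ln[tan(π/4+φ₂/2)/tan(π/4+φ₁/2)] = -0.6434, Δλ = +0.2342 → C = 160.00°
d = R·|Δφ| / |cos C| = 6357·0.62884 / 0.93968 = 4254 km

4254 km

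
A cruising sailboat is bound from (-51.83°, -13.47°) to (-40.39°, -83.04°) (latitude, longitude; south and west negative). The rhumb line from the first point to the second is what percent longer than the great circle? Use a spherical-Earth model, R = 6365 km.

3.5%

Great circle: σ = 0.8315 rad → d_gc = Rσ = 5292.8 km
Rhumb: Δφ = +0.1997, Δλ = -1.2142, Δψ = +0.2895, q = Δφ/Δψ = 0.6896 → d_rh = R√(Δφ²+q²Δλ²) = 5479.2 km
Excess = (5479.2 − 5292.8) / 5292.8 = 186.4 / 5292.8 = 3.52% ≈ 3.5%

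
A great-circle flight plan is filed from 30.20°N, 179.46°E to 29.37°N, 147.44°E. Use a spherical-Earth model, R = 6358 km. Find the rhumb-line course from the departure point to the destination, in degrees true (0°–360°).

Δψ = ln[tan(π/4+φ₂/2)/tan(π/4+φ₁/2)] = -0.0167
Δλ = -0.5589 rad (taken the short way round)
course = atan2(Δλ, Δψ) = 268.29°

268.3°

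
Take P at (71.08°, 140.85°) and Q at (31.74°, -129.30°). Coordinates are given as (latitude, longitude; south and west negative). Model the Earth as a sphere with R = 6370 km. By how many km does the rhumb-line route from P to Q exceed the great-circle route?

Great circle: cos σ = sin φ₁ sin φ₂ + cos φ₁ cos φ₂ cos Δλ,  σ = 1.0491 rad → d_gc = 6682.7 km
Rhumb line: Δψ = -1.2073, q = Δφ/Δψ = 0.5687, d_rh = R√(Δφ²+q²Δλ²) = 7169.6 km
Excess = 7169.6 − 6682.7 = 486.9 ≈ 487 km

487 km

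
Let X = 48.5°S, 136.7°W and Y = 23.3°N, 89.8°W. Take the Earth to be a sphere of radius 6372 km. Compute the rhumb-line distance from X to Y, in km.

9269 km

Δψ = ln[tan(π/4+φ₂/2)/tan(π/4+φ₁/2)] = +1.3889;  Δφ = +1.2531 rad,  Δλ = +0.8186 rad
q = Δφ/Δψ = 0.9022
d = R·√(Δφ² + q²Δλ²) = 6372·1.45458 = 9269 km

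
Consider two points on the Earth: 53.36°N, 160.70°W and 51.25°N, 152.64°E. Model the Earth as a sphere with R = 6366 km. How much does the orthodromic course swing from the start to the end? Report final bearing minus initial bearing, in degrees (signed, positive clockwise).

Initial bearing θ₁ = atan2(sin Δλ cos φ₂, cos φ₁ sin φ₂ − sin φ₁ cos φ₂ cos Δλ) = 284.85°
Final bearing θ₂ = (initial bearing from the destination back to the start) + 180° = 247.16°
Δθ = θ₂ − θ₁ = -37.7°

-37.7°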